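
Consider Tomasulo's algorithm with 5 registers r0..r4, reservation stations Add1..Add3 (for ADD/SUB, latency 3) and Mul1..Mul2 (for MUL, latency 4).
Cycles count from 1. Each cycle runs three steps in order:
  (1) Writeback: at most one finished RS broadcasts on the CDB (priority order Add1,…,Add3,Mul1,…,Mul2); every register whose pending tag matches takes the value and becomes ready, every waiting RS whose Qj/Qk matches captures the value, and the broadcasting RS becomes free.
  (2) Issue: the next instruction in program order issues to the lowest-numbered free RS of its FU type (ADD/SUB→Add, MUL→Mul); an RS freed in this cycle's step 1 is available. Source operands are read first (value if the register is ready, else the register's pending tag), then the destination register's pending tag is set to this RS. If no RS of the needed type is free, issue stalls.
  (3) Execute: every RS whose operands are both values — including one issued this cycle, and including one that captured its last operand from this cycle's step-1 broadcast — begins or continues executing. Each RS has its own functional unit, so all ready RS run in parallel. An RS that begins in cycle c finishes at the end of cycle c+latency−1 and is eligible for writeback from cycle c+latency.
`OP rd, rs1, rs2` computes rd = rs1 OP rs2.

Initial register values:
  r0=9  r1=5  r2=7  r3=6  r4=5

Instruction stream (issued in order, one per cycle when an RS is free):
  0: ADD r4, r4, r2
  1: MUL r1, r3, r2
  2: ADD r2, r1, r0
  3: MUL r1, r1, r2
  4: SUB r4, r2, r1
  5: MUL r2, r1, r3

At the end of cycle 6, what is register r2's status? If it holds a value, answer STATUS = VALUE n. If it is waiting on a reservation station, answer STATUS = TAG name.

cycle 1: issue ADD r4<-Add1 // r0:9,r1:5,r2:7,r3:6,r4:Add1
cycle 2: issue MUL r1<-Mul1 // r0:9,r1:Mul1,r2:7,r3:6,r4:Add1
cycle 3: issue ADD r2<-Add2 // r0:9,r1:Mul1,r2:Add2,r3:6,r4:Add1
cycle 4: CDB Add1=12; issue MUL r1<-Mul2 // r0:9,r1:Mul2,r2:Add2,r3:6,r4:12
cycle 5: issue SUB r4<-Add1 // r0:9,r1:Mul2,r2:Add2,r3:6,r4:Add1
cycle 6: CDB Mul1=42; issue MUL r2<-Mul1 // r0:9,r1:Mul2,r2:Mul1,r3:6,r4:Add1

STATUS = TAG Mul1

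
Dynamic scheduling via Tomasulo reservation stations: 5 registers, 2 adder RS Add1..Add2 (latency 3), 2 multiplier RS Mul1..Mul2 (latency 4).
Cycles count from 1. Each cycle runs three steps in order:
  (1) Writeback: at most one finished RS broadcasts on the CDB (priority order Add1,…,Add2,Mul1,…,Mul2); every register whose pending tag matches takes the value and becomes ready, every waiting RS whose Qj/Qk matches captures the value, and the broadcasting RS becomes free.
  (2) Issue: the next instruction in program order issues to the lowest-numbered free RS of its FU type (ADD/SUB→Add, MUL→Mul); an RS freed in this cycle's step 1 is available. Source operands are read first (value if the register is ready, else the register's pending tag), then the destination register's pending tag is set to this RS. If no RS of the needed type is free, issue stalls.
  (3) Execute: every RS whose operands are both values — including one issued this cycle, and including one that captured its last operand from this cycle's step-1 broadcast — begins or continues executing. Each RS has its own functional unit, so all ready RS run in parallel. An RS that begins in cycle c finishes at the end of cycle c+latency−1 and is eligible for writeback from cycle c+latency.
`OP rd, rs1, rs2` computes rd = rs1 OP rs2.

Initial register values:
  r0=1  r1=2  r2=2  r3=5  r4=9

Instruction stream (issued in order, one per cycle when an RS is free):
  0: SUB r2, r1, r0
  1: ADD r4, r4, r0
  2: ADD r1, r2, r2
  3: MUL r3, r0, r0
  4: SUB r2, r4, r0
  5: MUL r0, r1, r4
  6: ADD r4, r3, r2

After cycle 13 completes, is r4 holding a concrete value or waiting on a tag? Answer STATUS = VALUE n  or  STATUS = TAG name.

STATUS = VALUE 10

c1: issue SUB r2<-Add1 | r0:1,r1:2,r2:Add1,r3:5,r4:9
c2: issue ADD r4<-Add2 | r0:1,r1:2,r2:Add1,r3:5,r4:Add2
c3: stall | r0:1,r1:2,r2:Add1,r3:5,r4:Add2
c4: CDB Add1=1; issue ADD r1<-Add1 | r0:1,r1:Add1,r2:1,r3:5,r4:Add2
c5: CDB Add2=10; issue MUL r3<-Mul1 | r0:1,r1:Add1,r2:1,r3:Mul1,r4:10
c6: issue SUB r2<-Add2 | r0:1,r1:Add1,r2:Add2,r3:Mul1,r4:10
c7: CDB Add1=2; issue MUL r0<-Mul2 | r0:Mul2,r1:2,r2:Add2,r3:Mul1,r4:10
c8: issue ADD r4<-Add1 | r0:Mul2,r1:2,r2:Add2,r3:Mul1,r4:Add1
c9: CDB Add2=9 | r0:Mul2,r1:2,r2:9,r3:Mul1,r4:Add1
c10: CDB Mul1=1 | r0:Mul2,r1:2,r2:9,r3:1,r4:Add1
c11: CDB Mul2=20 | r0:20,r1:2,r2:9,r3:1,r4:Add1
c12: - | r0:20,r1:2,r2:9,r3:1,r4:Add1
c13: CDB Add1=10 | r0:20,r1:2,r2:9,r3:1,r4:10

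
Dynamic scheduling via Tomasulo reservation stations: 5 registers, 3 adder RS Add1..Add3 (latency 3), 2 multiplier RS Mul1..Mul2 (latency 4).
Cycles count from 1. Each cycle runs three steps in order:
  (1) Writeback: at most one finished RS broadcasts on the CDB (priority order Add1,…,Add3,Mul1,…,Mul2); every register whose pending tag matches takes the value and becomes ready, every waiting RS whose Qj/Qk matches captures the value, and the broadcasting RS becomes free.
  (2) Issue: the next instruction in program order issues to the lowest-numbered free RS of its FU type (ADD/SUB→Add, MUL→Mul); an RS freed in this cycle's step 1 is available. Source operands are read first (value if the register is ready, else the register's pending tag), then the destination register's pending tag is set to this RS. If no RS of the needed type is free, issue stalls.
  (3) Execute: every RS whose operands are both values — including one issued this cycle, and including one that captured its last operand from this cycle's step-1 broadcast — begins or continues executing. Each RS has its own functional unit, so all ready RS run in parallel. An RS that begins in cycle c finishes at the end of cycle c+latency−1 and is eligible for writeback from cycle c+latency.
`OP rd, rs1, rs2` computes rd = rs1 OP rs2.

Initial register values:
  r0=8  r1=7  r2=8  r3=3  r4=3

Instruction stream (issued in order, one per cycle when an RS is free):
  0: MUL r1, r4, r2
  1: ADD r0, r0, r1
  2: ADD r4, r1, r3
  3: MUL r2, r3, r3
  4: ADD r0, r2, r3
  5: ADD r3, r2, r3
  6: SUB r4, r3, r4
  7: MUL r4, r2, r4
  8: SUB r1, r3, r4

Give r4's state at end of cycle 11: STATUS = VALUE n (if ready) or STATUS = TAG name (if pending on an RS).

cycle 1: issue MUL r1<-Mul1 // r0:8,r1:Mul1,r2:8,r3:3,r4:3
cycle 2: issue ADD r0<-Add1 // r0:Add1,r1:Mul1,r2:8,r3:3,r4:3
cycle 3: issue ADD r4<-Add2 // r0:Add1,r1:Mul1,r2:8,r3:3,r4:Add2
cycle 4: issue MUL r2<-Mul2 // r0:Add1,r1:Mul1,r2:Mul2,r3:3,r4:Add2
cycle 5: CDB Mul1=24; issue ADD r0<-Add3 // r0:Add3,r1:24,r2:Mul2,r3:3,r4:Add2
cycle 6: stall // r0:Add3,r1:24,r2:Mul2,r3:3,r4:Add2
cycle 7: stall // r0:Add3,r1:24,r2:Mul2,r3:3,r4:Add2
cycle 8: CDB Add1=32; issue ADD r3<-Add1 // r0:Add3,r1:24,r2:Mul2,r3:Add1,r4:Add2
cycle 9: CDB Add2=27; issue SUB r4<-Add2 // r0:Add3,r1:24,r2:Mul2,r3:Add1,r4:Add2
cycle 10: CDB Mul2=9; issue MUL r4<-Mul1 // r0:Add3,r1:24,r2:9,r3:Add1,r4:Mul1
cycle 11: stall // r0:Add3,r1:24,r2:9,r3:Add1,r4:Mul1

STATUS = TAG Mul1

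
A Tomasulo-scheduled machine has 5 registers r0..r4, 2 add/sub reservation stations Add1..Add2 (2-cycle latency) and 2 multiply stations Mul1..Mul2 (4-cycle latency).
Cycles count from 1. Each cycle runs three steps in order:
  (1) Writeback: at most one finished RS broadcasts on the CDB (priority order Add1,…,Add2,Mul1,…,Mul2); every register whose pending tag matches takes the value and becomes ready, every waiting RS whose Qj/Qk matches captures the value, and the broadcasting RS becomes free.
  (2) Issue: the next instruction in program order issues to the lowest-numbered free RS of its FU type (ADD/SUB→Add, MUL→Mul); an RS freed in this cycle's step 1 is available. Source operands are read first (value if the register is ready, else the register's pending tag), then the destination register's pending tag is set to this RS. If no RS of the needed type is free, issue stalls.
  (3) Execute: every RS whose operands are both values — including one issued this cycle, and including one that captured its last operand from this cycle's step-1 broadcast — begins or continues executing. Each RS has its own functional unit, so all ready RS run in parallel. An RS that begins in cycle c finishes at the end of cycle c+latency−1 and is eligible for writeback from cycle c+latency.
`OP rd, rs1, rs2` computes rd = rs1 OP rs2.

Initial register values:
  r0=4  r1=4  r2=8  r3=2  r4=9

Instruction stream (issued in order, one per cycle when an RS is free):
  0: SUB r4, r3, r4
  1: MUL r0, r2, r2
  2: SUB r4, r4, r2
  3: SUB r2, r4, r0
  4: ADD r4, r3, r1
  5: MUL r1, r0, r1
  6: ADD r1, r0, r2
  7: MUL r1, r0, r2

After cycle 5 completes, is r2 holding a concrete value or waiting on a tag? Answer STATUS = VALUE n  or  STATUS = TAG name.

  c1: issue SUB r4<-Add1  regs: r0:4,r1:4,r2:8,r3:2,r4:Add1
  c2: issue MUL r0<-Mul1  regs: r0:Mul1,r1:4,r2:8,r3:2,r4:Add1
  c3: CDB Add1=-7; issue SUB r4<-Add1  regs: r0:Mul1,r1:4,r2:8,r3:2,r4:Add1
  c4: issue SUB r2<-Add2  regs: r0:Mul1,r1:4,r2:Add2,r3:2,r4:Add1
  c5: CDB Add1=-15; issue ADD r4<-Add1  regs: r0:Mul1,r1:4,r2:Add2,r3:2,r4:Add1

STATUS = TAG Add2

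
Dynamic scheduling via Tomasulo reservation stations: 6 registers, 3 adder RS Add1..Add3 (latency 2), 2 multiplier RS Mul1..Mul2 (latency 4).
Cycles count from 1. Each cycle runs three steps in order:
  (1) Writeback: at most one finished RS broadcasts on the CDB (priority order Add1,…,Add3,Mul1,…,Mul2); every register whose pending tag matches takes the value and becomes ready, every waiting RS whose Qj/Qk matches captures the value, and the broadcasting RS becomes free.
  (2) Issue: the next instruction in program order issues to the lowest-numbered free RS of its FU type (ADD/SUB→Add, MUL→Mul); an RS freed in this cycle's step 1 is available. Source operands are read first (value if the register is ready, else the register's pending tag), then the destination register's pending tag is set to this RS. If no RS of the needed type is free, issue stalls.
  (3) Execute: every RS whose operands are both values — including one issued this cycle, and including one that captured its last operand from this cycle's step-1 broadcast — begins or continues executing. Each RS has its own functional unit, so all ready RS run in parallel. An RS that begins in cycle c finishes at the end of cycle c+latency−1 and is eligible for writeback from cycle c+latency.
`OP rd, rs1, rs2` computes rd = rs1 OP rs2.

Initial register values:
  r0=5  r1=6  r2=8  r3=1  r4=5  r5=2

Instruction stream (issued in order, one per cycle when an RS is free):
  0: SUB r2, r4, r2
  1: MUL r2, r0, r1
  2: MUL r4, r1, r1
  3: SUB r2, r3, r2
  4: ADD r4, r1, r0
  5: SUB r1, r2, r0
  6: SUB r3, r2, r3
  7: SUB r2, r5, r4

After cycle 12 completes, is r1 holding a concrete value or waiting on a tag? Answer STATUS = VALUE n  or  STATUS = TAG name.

  c1: issue SUB r2<-Add1  regs: r0:5,r1:6,r2:Add1,r3:1,r4:5,r5:2
  c2: issue MUL r2<-Mul1  regs: r0:5,r1:6,r2:Mul1,r3:1,r4:5,r5:2
  c3: CDB Add1=-3; issue MUL r4<-Mul2  regs: r0:5,r1:6,r2:Mul1,r3:1,r4:Mul2,r5:2
  c4: issue SUB r2<-Add1  regs: r0:5,r1:6,r2:Add1,r3:1,r4:Mul2,r5:2
  c5: issue ADD r4<-Add2  regs: r0:5,r1:6,r2:Add1,r3:1,r4:Add2,r5:2
  c6: CDB Mul1=30; issue SUB r1<-Add3  regs: r0:5,r1:Add3,r2:Add1,r3:1,r4:Add2,r5:2
  c7: CDB Add2=11; issue SUB r3<-Add2  regs: r0:5,r1:Add3,r2:Add1,r3:Add2,r4:11,r5:2
  c8: CDB Add1=-29; issue SUB r2<-Add1  regs: r0:5,r1:Add3,r2:Add1,r3:Add2,r4:11,r5:2
  c9: CDB Mul2=36  regs: r0:5,r1:Add3,r2:Add1,r3:Add2,r4:11,r5:2
  c10: CDB Add1=-9  regs: r0:5,r1:Add3,r2:-9,r3:Add2,r4:11,r5:2
  c11: CDB Add2=-30  regs: r0:5,r1:Add3,r2:-9,r3:-30,r4:11,r5:2
  c12: CDB Add3=-34  regs: r0:5,r1:-34,r2:-9,r3:-30,r4:11,r5:2

STATUS = VALUE -34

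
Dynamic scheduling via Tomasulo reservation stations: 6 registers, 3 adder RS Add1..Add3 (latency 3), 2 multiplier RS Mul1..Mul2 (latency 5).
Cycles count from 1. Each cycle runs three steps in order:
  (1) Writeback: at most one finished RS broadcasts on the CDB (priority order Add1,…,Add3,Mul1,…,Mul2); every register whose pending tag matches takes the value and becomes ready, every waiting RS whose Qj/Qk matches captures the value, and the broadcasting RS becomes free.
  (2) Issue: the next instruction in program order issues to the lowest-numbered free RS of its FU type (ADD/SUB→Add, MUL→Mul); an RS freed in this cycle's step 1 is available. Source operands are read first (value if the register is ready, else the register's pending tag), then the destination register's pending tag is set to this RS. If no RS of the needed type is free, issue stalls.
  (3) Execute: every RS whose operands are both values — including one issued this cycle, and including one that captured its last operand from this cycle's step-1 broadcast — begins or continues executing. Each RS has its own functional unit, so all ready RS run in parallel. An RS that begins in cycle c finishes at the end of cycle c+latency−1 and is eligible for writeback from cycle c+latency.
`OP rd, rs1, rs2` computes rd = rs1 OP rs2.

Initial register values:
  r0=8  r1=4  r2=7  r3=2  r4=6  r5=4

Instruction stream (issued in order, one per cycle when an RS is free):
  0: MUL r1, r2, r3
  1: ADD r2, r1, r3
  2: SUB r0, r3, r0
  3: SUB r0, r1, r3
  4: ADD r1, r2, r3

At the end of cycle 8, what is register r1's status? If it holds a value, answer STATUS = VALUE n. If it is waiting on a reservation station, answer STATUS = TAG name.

  c1: issue MUL r1<-Mul1  regs: r0:8,r1:Mul1,r2:7,r3:2,r4:6,r5:4
  c2: issue ADD r2<-Add1  regs: r0:8,r1:Mul1,r2:Add1,r3:2,r4:6,r5:4
  c3: issue SUB r0<-Add2  regs: r0:Add2,r1:Mul1,r2:Add1,r3:2,r4:6,r5:4
  c4: issue SUB r0<-Add3  regs: r0:Add3,r1:Mul1,r2:Add1,r3:2,r4:6,r5:4
  c5: stall  regs: r0:Add3,r1:Mul1,r2:Add1,r3:2,r4:6,r5:4
  c6: CDB Add2=-6; issue ADD r1<-Add2  regs: r0:Add3,r1:Add2,r2:Add1,r3:2,r4:6,r5:4
  c7: CDB Mul1=14  regs: r0:Add3,r1:Add2,r2:Add1,r3:2,r4:6,r5:4
  c8: -  regs: r0:Add3,r1:Add2,r2:Add1,r3:2,r4:6,r5:4

STATUS = TAG Add2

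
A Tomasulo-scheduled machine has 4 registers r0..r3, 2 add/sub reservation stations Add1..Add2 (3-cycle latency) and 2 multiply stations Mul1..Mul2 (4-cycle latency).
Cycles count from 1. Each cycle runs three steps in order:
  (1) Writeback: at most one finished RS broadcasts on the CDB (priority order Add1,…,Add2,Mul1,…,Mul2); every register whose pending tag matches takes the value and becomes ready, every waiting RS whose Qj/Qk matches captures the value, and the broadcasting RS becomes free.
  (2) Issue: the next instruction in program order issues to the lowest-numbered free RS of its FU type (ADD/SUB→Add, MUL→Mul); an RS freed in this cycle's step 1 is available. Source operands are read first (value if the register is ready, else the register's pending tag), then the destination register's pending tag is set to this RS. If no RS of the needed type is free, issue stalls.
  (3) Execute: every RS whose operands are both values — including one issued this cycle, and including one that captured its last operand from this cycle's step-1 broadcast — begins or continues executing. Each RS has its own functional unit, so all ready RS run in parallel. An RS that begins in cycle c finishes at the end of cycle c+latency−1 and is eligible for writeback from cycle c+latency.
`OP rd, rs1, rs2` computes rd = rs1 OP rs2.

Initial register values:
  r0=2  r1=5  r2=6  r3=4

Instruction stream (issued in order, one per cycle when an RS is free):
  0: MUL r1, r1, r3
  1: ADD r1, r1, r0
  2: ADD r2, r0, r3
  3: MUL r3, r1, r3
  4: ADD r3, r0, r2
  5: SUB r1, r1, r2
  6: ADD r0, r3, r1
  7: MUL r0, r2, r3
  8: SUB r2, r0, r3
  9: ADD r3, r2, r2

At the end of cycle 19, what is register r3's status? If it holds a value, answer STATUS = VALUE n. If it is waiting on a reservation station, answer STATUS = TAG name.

cycle 1: issue MUL r1<-Mul1 // r0:2,r1:Mul1,r2:6,r3:4
cycle 2: issue ADD r1<-Add1 // r0:2,r1:Add1,r2:6,r3:4
cycle 3: issue ADD r2<-Add2 // r0:2,r1:Add1,r2:Add2,r3:4
cycle 4: issue MUL r3<-Mul2 // r0:2,r1:Add1,r2:Add2,r3:Mul2
cycle 5: CDB Mul1=20; stall // r0:2,r1:Add1,r2:Add2,r3:Mul2
cycle 6: CDB Add2=6; issue ADD r3<-Add2 // r0:2,r1:Add1,r2:6,r3:Add2
cycle 7: stall // r0:2,r1:Add1,r2:6,r3:Add2
cycle 8: CDB Add1=22; issue SUB r1<-Add1 // r0:2,r1:Add1,r2:6,r3:Add2
cycle 9: CDB Add2=8; issue ADD r0<-Add2 // r0:Add2,r1:Add1,r2:6,r3:8
cycle 10: issue MUL r0<-Mul1 // r0:Mul1,r1:Add1,r2:6,r3:8
cycle 11: CDB Add1=16; issue SUB r2<-Add1 // r0:Mul1,r1:16,r2:Add1,r3:8
cycle 12: CDB Mul2=88; stall // r0:Mul1,r1:16,r2:Add1,r3:8
cycle 13: stall // r0:Mul1,r1:16,r2:Add1,r3:8
cycle 14: CDB Add2=24; issue ADD r3<-Add2 // r0:Mul1,r1:16,r2:Add1,r3:Add2
cycle 15: CDB Mul1=48 // r0:48,r1:16,r2:Add1,r3:Add2
cycle 16: - // r0:48,r1:16,r2:Add1,r3:Add2
cycle 17: - // r0:48,r1:16,r2:Add1,r3:Add2
cycle 18: CDB Add1=40 // r0:48,r1:16,r2:40,r3:Add2
cycle 19: - // r0:48,r1:16,r2:40,r3:Add2

STATUS = TAG Add2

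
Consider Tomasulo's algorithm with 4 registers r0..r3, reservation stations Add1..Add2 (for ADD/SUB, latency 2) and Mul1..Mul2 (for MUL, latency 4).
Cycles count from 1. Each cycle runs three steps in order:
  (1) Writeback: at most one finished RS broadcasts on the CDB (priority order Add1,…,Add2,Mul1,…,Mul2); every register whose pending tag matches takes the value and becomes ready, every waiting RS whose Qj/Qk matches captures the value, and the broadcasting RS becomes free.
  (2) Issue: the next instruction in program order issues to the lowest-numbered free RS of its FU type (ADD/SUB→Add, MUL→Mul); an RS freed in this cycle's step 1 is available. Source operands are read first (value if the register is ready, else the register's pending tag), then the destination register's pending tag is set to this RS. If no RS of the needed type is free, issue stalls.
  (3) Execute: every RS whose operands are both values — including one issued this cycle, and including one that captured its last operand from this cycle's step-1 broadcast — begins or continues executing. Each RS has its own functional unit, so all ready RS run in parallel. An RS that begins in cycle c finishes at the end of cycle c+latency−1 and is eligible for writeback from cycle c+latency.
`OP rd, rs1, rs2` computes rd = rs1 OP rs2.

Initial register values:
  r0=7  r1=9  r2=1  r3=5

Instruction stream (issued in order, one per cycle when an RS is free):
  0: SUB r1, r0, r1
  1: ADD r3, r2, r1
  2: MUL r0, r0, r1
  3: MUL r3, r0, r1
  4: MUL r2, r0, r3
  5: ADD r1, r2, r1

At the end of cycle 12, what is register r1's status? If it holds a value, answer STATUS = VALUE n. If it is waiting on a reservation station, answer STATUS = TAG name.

cycle 1: issue SUB r1<-Add1 // r0:7,r1:Add1,r2:1,r3:5
cycle 2: issue ADD r3<-Add2 // r0:7,r1:Add1,r2:1,r3:Add2
cycle 3: CDB Add1=-2; issue MUL r0<-Mul1 // r0:Mul1,r1:-2,r2:1,r3:Add2
cycle 4: issue MUL r3<-Mul2 // r0:Mul1,r1:-2,r2:1,r3:Mul2
cycle 5: CDB Add2=-1; stall // r0:Mul1,r1:-2,r2:1,r3:Mul2
cycle 6: stall // r0:Mul1,r1:-2,r2:1,r3:Mul2
cycle 7: CDB Mul1=-14; issue MUL r2<-Mul1 // r0:-14,r1:-2,r2:Mul1,r3:Mul2
cycle 8: issue ADD r1<-Add1 // r0:-14,r1:Add1,r2:Mul1,r3:Mul2
cycle 9: - // r0:-14,r1:Add1,r2:Mul1,r3:Mul2
cycle 10: - // r0:-14,r1:Add1,r2:Mul1,r3:Mul2
cycle 11: CDB Mul2=28 // r0:-14,r1:Add1,r2:Mul1,r3:28
cycle 12: - // r0:-14,r1:Add1,r2:Mul1,r3:28

STATUS = TAG Add1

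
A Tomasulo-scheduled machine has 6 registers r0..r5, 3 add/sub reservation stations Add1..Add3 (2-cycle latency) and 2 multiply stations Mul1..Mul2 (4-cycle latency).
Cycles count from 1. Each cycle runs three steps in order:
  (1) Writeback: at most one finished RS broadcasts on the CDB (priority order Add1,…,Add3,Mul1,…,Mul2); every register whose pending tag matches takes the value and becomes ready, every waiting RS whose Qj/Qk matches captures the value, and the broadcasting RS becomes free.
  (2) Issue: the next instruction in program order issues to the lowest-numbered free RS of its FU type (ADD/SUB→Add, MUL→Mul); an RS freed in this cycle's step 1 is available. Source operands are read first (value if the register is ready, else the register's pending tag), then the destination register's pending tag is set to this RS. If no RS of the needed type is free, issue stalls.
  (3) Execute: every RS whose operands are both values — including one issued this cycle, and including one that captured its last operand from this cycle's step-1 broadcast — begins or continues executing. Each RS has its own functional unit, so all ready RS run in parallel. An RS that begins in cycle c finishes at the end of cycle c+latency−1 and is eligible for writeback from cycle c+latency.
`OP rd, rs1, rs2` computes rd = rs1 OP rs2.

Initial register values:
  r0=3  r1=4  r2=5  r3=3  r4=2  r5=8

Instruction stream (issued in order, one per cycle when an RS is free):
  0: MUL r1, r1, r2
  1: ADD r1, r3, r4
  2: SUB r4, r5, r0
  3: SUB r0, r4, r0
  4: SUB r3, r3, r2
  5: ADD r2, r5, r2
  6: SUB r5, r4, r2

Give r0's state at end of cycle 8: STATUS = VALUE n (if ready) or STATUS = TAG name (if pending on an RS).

  c1: issue MUL r1<-Mul1  regs: r0:3,r1:Mul1,r2:5,r3:3,r4:2,r5:8
  c2: issue ADD r1<-Add1  regs: r0:3,r1:Add1,r2:5,r3:3,r4:2,r5:8
  c3: issue SUB r4<-Add2  regs: r0:3,r1:Add1,r2:5,r3:3,r4:Add2,r5:8
  c4: CDB Add1=5; issue SUB r0<-Add1  regs: r0:Add1,r1:5,r2:5,r3:3,r4:Add2,r5:8
  c5: CDB Add2=5; issue SUB r3<-Add2  regs: r0:Add1,r1:5,r2:5,r3:Add2,r4:5,r5:8
  c6: CDB Mul1=20; issue ADD r2<-Add3  regs: r0:Add1,r1:5,r2:Add3,r3:Add2,r4:5,r5:8
  c7: CDB Add1=2; issue SUB r5<-Add1  regs: r0:2,r1:5,r2:Add3,r3:Add2,r4:5,r5:Add1
  c8: CDB Add2=-2  regs: r0:2,r1:5,r2:Add3,r3:-2,r4:5,r5:Add1

STATUS = VALUE 2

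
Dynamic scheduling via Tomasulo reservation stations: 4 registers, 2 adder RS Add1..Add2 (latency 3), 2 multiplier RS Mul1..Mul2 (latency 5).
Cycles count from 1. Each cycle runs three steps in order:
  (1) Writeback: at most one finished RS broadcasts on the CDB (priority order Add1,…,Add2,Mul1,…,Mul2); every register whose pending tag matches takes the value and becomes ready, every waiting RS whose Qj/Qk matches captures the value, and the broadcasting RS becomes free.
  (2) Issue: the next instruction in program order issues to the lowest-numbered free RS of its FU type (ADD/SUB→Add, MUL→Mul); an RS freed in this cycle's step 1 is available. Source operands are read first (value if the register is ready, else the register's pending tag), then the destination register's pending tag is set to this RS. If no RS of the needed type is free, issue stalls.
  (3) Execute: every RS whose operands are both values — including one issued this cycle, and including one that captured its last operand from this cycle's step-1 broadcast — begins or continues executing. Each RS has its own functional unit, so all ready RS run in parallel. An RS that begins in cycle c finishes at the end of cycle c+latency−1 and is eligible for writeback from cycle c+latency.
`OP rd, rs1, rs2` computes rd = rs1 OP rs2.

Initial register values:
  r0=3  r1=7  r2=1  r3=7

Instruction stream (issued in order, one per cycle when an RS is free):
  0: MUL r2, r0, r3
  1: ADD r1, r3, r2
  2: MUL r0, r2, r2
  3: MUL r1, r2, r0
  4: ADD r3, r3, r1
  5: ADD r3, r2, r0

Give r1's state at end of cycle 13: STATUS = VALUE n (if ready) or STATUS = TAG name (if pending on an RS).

STATUS = TAG Mul1

c1: issue MUL r2<-Mul1 | r0:3,r1:7,r2:Mul1,r3:7
c2: issue ADD r1<-Add1 | r0:3,r1:Add1,r2:Mul1,r3:7
c3: issue MUL r0<-Mul2 | r0:Mul2,r1:Add1,r2:Mul1,r3:7
c4: stall | r0:Mul2,r1:Add1,r2:Mul1,r3:7
c5: stall | r0:Mul2,r1:Add1,r2:Mul1,r3:7
c6: CDB Mul1=21; issue MUL r1<-Mul1 | r0:Mul2,r1:Mul1,r2:21,r3:7
c7: issue ADD r3<-Add2 | r0:Mul2,r1:Mul1,r2:21,r3:Add2
c8: stall | r0:Mul2,r1:Mul1,r2:21,r3:Add2
c9: CDB Add1=28; issue ADD r3<-Add1 | r0:Mul2,r1:Mul1,r2:21,r3:Add1
c10: - | r0:Mul2,r1:Mul1,r2:21,r3:Add1
c11: CDB Mul2=441 | r0:441,r1:Mul1,r2:21,r3:Add1
c12: - | r0:441,r1:Mul1,r2:21,r3:Add1
c13: - | r0:441,r1:Mul1,r2:21,r3:Add1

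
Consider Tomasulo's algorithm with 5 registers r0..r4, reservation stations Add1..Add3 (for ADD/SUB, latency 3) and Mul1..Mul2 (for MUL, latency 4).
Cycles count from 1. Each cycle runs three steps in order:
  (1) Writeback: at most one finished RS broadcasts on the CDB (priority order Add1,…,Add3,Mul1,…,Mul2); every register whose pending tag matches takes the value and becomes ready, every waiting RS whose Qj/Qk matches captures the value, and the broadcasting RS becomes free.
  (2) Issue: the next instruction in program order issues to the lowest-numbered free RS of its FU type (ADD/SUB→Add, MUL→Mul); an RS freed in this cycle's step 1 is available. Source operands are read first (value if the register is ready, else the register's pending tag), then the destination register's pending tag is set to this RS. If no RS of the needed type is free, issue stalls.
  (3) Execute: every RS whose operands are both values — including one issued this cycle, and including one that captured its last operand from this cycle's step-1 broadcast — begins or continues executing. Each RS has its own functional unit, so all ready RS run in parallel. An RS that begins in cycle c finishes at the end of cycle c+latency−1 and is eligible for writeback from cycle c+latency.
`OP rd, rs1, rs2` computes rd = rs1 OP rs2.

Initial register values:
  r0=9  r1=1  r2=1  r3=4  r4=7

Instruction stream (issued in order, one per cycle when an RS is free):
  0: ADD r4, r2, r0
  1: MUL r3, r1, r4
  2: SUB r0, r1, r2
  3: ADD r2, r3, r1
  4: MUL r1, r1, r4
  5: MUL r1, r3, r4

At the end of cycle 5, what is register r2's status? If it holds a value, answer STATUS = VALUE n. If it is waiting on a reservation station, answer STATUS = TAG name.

cycle 1: issue ADD r4<-Add1 // r0:9,r1:1,r2:1,r3:4,r4:Add1
cycle 2: issue MUL r3<-Mul1 // r0:9,r1:1,r2:1,r3:Mul1,r4:Add1
cycle 3: issue SUB r0<-Add2 // r0:Add2,r1:1,r2:1,r3:Mul1,r4:Add1
cycle 4: CDB Add1=10; issue ADD r2<-Add1 // r0:Add2,r1:1,r2:Add1,r3:Mul1,r4:10
cycle 5: issue MUL r1<-Mul2 // r0:Add2,r1:Mul2,r2:Add1,r3:Mul1,r4:10

STATUS = TAG Add1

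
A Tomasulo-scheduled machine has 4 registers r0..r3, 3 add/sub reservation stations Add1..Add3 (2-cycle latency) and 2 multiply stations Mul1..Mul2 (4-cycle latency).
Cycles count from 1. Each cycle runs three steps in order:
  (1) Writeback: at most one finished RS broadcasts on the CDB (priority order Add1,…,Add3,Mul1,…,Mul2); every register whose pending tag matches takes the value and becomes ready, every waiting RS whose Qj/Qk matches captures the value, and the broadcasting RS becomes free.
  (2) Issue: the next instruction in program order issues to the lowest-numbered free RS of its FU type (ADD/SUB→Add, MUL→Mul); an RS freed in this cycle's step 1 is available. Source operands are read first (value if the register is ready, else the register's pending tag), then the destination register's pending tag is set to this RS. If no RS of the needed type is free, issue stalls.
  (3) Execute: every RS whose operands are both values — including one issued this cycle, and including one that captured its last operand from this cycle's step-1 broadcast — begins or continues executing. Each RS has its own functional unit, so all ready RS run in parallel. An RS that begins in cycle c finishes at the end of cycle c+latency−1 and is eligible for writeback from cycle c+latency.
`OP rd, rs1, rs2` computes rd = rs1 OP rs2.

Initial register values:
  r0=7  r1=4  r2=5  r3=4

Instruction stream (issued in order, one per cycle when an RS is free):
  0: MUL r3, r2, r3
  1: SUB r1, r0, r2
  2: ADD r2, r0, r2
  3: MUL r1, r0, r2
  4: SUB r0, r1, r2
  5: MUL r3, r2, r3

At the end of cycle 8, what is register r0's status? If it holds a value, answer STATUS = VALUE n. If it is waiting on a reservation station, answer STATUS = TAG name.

  c1: issue MUL r3<-Mul1  regs: r0:7,r1:4,r2:5,r3:Mul1
  c2: issue SUB r1<-Add1  regs: r0:7,r1:Add1,r2:5,r3:Mul1
  c3: issue ADD r2<-Add2  regs: r0:7,r1:Add1,r2:Add2,r3:Mul1
  c4: CDB Add1=2; issue MUL r1<-Mul2  regs: r0:7,r1:Mul2,r2:Add2,r3:Mul1
  c5: CDB Add2=12; issue SUB r0<-Add1  regs: r0:Add1,r1:Mul2,r2:12,r3:Mul1
  c6: CDB Mul1=20; issue MUL r3<-Mul1  regs: r0:Add1,r1:Mul2,r2:12,r3:Mul1
  c7: -  regs: r0:Add1,r1:Mul2,r2:12,r3:Mul1
  c8: -  regs: r0:Add1,r1:Mul2,r2:12,r3:Mul1

STATUS = TAG Add1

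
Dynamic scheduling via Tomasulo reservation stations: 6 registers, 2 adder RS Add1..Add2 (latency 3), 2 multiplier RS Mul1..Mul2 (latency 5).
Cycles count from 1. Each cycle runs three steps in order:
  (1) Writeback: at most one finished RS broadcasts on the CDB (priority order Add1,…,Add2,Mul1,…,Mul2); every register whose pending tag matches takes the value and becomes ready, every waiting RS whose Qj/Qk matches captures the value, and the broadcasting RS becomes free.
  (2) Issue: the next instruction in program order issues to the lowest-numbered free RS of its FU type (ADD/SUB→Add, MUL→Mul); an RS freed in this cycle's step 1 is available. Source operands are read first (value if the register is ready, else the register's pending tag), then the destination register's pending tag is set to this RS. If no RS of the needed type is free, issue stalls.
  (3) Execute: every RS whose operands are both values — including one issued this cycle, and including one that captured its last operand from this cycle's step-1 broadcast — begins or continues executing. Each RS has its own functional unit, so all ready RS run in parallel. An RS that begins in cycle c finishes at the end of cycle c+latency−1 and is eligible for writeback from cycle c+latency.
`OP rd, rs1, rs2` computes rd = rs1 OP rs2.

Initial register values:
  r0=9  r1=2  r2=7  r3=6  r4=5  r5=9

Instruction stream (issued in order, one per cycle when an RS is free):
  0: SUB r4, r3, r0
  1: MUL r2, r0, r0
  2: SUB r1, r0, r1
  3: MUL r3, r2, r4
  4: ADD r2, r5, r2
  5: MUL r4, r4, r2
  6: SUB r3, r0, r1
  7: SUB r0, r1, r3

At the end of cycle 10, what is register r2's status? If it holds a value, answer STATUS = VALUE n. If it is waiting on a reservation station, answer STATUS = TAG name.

STATUS = VALUE 90

cycle 1: issue SUB r4<-Add1 // r0:9,r1:2,r2:7,r3:6,r4:Add1,r5:9
cycle 2: issue MUL r2<-Mul1 // r0:9,r1:2,r2:Mul1,r3:6,r4:Add1,r5:9
cycle 3: issue SUB r1<-Add2 // r0:9,r1:Add2,r2:Mul1,r3:6,r4:Add1,r5:9
cycle 4: CDB Add1=-3; issue MUL r3<-Mul2 // r0:9,r1:Add2,r2:Mul1,r3:Mul2,r4:-3,r5:9
cycle 5: issue ADD r2<-Add1 // r0:9,r1:Add2,r2:Add1,r3:Mul2,r4:-3,r5:9
cycle 6: CDB Add2=7; stall // r0:9,r1:7,r2:Add1,r3:Mul2,r4:-3,r5:9
cycle 7: CDB Mul1=81; issue MUL r4<-Mul1 // r0:9,r1:7,r2:Add1,r3:Mul2,r4:Mul1,r5:9
cycle 8: issue SUB r3<-Add2 // r0:9,r1:7,r2:Add1,r3:Add2,r4:Mul1,r5:9
cycle 9: stall // r0:9,r1:7,r2:Add1,r3:Add2,r4:Mul1,r5:9
cycle 10: CDB Add1=90; issue SUB r0<-Add1 // r0:Add1,r1:7,r2:90,r3:Add2,r4:Mul1,r5:9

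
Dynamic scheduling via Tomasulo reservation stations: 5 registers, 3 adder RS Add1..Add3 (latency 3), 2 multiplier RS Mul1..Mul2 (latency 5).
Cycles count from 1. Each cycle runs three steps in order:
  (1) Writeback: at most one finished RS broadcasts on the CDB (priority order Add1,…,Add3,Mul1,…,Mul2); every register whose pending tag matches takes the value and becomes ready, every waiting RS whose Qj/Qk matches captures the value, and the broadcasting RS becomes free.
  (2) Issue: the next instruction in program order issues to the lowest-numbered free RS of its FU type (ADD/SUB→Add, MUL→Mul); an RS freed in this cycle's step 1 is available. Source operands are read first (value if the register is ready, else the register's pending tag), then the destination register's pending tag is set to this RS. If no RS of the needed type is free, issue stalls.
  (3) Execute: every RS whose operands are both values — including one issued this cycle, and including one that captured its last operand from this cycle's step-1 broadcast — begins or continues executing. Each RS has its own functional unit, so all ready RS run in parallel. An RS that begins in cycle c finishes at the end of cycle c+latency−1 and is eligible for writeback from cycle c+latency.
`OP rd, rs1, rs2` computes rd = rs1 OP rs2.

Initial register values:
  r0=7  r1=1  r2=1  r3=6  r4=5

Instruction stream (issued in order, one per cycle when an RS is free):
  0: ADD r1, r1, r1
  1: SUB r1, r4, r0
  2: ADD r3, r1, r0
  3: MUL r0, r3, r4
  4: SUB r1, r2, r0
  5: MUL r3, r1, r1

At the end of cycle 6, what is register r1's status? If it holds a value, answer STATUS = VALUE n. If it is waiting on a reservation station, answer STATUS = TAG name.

STATUS = TAG Add1

cycle 1: issue ADD r1<-Add1 // r0:7,r1:Add1,r2:1,r3:6,r4:5
cycle 2: issue SUB r1<-Add2 // r0:7,r1:Add2,r2:1,r3:6,r4:5
cycle 3: issue ADD r3<-Add3 // r0:7,r1:Add2,r2:1,r3:Add3,r4:5
cycle 4: CDB Add1=2; issue MUL r0<-Mul1 // r0:Mul1,r1:Add2,r2:1,r3:Add3,r4:5
cycle 5: CDB Add2=-2; issue SUB r1<-Add1 // r0:Mul1,r1:Add1,r2:1,r3:Add3,r4:5
cycle 6: issue MUL r3<-Mul2 // r0:Mul1,r1:Add1,r2:1,r3:Mul2,r4:5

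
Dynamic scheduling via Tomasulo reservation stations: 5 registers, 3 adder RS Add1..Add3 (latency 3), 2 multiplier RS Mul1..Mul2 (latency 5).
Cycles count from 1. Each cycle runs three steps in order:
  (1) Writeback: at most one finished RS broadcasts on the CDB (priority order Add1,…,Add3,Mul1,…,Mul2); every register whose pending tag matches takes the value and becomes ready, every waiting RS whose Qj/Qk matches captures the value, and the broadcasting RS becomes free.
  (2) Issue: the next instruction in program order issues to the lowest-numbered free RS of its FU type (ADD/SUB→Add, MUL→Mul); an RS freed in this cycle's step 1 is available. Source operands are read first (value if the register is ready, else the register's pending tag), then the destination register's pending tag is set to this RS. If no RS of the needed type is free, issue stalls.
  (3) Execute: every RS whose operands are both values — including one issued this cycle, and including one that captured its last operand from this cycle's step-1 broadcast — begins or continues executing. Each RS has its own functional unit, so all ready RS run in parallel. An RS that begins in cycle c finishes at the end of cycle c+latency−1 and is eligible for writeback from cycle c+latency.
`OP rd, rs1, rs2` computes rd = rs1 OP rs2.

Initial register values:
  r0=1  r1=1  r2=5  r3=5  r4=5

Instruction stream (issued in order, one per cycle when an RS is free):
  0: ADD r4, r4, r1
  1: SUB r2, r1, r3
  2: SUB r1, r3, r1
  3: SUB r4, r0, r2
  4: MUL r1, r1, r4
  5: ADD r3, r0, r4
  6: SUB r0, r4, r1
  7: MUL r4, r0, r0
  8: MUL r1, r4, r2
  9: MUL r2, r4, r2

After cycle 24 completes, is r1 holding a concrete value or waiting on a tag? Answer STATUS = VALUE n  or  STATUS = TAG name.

c1: issue ADD r4<-Add1 | r0:1,r1:1,r2:5,r3:5,r4:Add1
c2: issue SUB r2<-Add2 | r0:1,r1:1,r2:Add2,r3:5,r4:Add1
c3: issue SUB r1<-Add3 | r0:1,r1:Add3,r2:Add2,r3:5,r4:Add1
c4: CDB Add1=6; issue SUB r4<-Add1 | r0:1,r1:Add3,r2:Add2,r3:5,r4:Add1
c5: CDB Add2=-4; issue MUL r1<-Mul1 | r0:1,r1:Mul1,r2:-4,r3:5,r4:Add1
c6: CDB Add3=4; issue ADD r3<-Add2 | r0:1,r1:Mul1,r2:-4,r3:Add2,r4:Add1
c7: issue SUB r0<-Add3 | r0:Add3,r1:Mul1,r2:-4,r3:Add2,r4:Add1
c8: CDB Add1=5; issue MUL r4<-Mul2 | r0:Add3,r1:Mul1,r2:-4,r3:Add2,r4:Mul2
c9: stall | r0:Add3,r1:Mul1,r2:-4,r3:Add2,r4:Mul2
c10: stall | r0:Add3,r1:Mul1,r2:-4,r3:Add2,r4:Mul2
c11: CDB Add2=6; stall | r0:Add3,r1:Mul1,r2:-4,r3:6,r4:Mul2
c12: stall | r0:Add3,r1:Mul1,r2:-4,r3:6,r4:Mul2
c13: CDB Mul1=20; issue MUL r1<-Mul1 | r0:Add3,r1:Mul1,r2:-4,r3:6,r4:Mul2
c14: stall | r0:Add3,r1:Mul1,r2:-4,r3:6,r4:Mul2
c15: stall | r0:Add3,r1:Mul1,r2:-4,r3:6,r4:Mul2
c16: CDB Add3=-15; stall | r0:-15,r1:Mul1,r2:-4,r3:6,r4:Mul2
c17: stall | r0:-15,r1:Mul1,r2:-4,r3:6,r4:Mul2
c18: stall | r0:-15,r1:Mul1,r2:-4,r3:6,r4:Mul2
c19: stall | r0:-15,r1:Mul1,r2:-4,r3:6,r4:Mul2
c20: stall | r0:-15,r1:Mul1,r2:-4,r3:6,r4:Mul2
c21: CDB Mul2=225; issue MUL r2<-Mul2 | r0:-15,r1:Mul1,r2:Mul2,r3:6,r4:225
c22: - | r0:-15,r1:Mul1,r2:Mul2,r3:6,r4:225
c23: - | r0:-15,r1:Mul1,r2:Mul2,r3:6,r4:225
c24: - | r0:-15,r1:Mul1,r2:Mul2,r3:6,r4:225

STATUS = TAG Mul1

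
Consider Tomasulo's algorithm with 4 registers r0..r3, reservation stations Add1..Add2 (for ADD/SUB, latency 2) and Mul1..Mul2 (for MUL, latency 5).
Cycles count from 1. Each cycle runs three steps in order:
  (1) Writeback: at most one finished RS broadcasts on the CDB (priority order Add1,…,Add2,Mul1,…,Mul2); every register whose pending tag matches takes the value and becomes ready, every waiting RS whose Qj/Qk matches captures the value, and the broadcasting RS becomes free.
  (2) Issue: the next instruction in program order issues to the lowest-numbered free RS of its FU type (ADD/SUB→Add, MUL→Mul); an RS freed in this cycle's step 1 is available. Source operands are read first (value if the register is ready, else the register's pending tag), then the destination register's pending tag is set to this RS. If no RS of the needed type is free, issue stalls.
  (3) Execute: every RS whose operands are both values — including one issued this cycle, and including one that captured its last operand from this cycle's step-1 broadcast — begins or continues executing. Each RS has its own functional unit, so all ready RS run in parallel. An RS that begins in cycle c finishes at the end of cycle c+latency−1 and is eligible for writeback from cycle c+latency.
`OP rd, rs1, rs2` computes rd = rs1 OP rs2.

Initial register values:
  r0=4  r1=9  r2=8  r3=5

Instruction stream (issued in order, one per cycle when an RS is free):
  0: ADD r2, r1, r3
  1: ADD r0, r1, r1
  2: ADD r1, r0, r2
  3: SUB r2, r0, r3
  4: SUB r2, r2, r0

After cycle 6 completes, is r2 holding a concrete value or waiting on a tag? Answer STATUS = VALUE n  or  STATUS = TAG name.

STATUS = TAG Add1

cycle 1: issue ADD r2<-Add1 // r0:4,r1:9,r2:Add1,r3:5
cycle 2: issue ADD r0<-Add2 // r0:Add2,r1:9,r2:Add1,r3:5
cycle 3: CDB Add1=14; issue ADD r1<-Add1 // r0:Add2,r1:Add1,r2:14,r3:5
cycle 4: CDB Add2=18; issue SUB r2<-Add2 // r0:18,r1:Add1,r2:Add2,r3:5
cycle 5: stall // r0:18,r1:Add1,r2:Add2,r3:5
cycle 6: CDB Add1=32; issue SUB r2<-Add1 // r0:18,r1:32,r2:Add1,r3:5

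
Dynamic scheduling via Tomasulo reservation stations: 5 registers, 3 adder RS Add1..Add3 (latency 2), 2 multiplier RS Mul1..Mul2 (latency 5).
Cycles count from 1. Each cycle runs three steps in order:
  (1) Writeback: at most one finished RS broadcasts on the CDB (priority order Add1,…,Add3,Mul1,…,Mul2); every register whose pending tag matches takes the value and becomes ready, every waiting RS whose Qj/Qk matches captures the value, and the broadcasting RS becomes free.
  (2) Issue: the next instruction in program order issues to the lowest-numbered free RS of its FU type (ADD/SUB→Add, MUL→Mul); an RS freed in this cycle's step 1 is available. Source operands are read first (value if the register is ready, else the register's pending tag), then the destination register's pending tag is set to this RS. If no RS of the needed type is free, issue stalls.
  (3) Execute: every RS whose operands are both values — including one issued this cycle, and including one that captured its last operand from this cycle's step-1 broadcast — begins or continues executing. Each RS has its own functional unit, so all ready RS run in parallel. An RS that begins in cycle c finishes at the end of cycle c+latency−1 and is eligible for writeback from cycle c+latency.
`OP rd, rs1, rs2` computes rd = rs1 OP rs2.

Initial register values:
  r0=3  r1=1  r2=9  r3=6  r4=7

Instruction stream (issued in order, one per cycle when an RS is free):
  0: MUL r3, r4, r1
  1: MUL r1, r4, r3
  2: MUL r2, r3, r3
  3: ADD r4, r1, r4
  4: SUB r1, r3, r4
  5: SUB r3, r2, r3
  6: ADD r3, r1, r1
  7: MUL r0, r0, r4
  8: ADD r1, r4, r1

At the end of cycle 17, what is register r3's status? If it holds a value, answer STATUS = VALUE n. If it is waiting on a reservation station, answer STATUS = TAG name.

STATUS = TAG Add3

cycle 1: issue MUL r3<-Mul1 // r0:3,r1:1,r2:9,r3:Mul1,r4:7
cycle 2: issue MUL r1<-Mul2 // r0:3,r1:Mul2,r2:9,r3:Mul1,r4:7
cycle 3: stall // r0:3,r1:Mul2,r2:9,r3:Mul1,r4:7
cycle 4: stall // r0:3,r1:Mul2,r2:9,r3:Mul1,r4:7
cycle 5: stall // r0:3,r1:Mul2,r2:9,r3:Mul1,r4:7
cycle 6: CDB Mul1=7; issue MUL r2<-Mul1 // r0:3,r1:Mul2,r2:Mul1,r3:7,r4:7
cycle 7: issue ADD r4<-Add1 // r0:3,r1:Mul2,r2:Mul1,r3:7,r4:Add1
cycle 8: issue SUB r1<-Add2 // r0:3,r1:Add2,r2:Mul1,r3:7,r4:Add1
cycle 9: issue SUB r3<-Add3 // r0:3,r1:Add2,r2:Mul1,r3:Add3,r4:Add1
cycle 10: stall // r0:3,r1:Add2,r2:Mul1,r3:Add3,r4:Add1
cycle 11: CDB Mul1=49; stall // r0:3,r1:Add2,r2:49,r3:Add3,r4:Add1
cycle 12: CDB Mul2=49; stall // r0:3,r1:Add2,r2:49,r3:Add3,r4:Add1
cycle 13: CDB Add3=42; issue ADD r3<-Add3 // r0:3,r1:Add2,r2:49,r3:Add3,r4:Add1
cycle 14: CDB Add1=56; issue MUL r0<-Mul1 // r0:Mul1,r1:Add2,r2:49,r3:Add3,r4:56
cycle 15: issue ADD r1<-Add1 // r0:Mul1,r1:Add1,r2:49,r3:Add3,r4:56
cycle 16: CDB Add2=-49 // r0:Mul1,r1:Add1,r2:49,r3:Add3,r4:56
cycle 17: - // r0:Mul1,r1:Add1,r2:49,r3:Add3,r4:56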